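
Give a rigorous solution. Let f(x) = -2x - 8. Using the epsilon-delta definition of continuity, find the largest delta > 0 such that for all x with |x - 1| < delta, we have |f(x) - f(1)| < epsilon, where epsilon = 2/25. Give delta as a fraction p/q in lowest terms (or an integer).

We compute f(1) = -2*(1) - 8 = -10.
|f(x) - f(1)| = |-2x - 8 - (-10)| = |-2(x - 1)| = 2|x - 1|.
We need 2|x - 1| < 2/25, i.e. |x - 1| < 2/25 / 2 = 1/25.
So any delta <= 1/25 works. Conversely, if delta > 1/25, then x = 1 + 1/25 satisfies |x - 1| = 1/25 < delta but |f(x) - f(1)| = 2 * 1/25 = 2/25, which is not < 2/25; so no larger delta works.
Hence the largest such delta is 1/25.

1/25


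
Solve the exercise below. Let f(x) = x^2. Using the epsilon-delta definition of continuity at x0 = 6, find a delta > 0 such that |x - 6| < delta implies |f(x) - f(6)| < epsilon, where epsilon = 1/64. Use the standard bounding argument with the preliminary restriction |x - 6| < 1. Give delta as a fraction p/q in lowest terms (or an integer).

Factor: |x^2 - (6)^2| = |x - 6| * |x + 6|.
Impose |x - 6| < 1 first. Then |x + 6| = |(x - 6) + 2*(6)| <= |x - 6| + 2*|6| < 1 + 12 = 13.
So |x^2 - (6)^2| < delta * 13.
We need delta * 13 <= 1/64, i.e. delta <= 1/64/13 = 1/832.
Since 1/832 < 1, this is tighter than 1; take delta = 1/832.
So delta = 1/832 works.

1/832


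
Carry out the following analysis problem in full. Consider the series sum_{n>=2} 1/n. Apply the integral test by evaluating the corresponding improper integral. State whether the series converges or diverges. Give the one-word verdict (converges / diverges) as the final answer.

Let f(x) = 1/x. Then f is positive, continuous, and decreasing on [2, infinity), so the integral test applies.
Compute the improper integral int_{2}^infinity f(x) dx:
  antiderivative F(x) = log(x).
  As x -> infinity, log(x) -> infinity.
  So int = infinity - log(2) = infinity. By the integral test, the series diverges.

diverges


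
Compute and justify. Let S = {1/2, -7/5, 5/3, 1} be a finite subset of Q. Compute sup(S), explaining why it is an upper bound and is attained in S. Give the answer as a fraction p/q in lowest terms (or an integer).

S is finite, so sup(S) = max(S).
Sorted decreasing:
5/3, 1, 1/2, -7/5
The extremum is 5/3.
For every x in S, x <= 5/3. And 5/3 is in S, so it is attained.
Therefore sup(S) = 5/3.

5/3


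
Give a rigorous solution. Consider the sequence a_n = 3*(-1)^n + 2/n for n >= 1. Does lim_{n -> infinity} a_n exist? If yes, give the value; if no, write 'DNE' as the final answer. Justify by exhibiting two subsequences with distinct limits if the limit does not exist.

Examine the behaviour of a_n along subsequences.
a_{2k} = 3 + 2/(2k) -> 3. a_{2k+1} = -3 + 2/(2k+1) -> -3.
Since these two subsequential limits are 3 and -3, distinct, the full sequence cannot converge (a convergent sequence has all subsequences tending to the same limit). So lim a_n does not exist.

DNE


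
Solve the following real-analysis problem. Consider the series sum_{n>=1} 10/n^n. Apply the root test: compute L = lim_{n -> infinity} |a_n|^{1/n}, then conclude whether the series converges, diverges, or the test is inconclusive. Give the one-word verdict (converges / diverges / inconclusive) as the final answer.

Let a_n denote the general term. Form |a_n|^(1/n) and simplify:
|a_n|^(1/n) = 10^(1/n)/n
Take the limit as n -> infinity: L = 0.
Since L = 0 < 1, the root test implies convergence.

converges


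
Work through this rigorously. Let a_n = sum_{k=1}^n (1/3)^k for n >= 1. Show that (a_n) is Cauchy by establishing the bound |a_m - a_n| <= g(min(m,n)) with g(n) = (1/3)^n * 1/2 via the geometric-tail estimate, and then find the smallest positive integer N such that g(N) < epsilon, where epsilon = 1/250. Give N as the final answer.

For m > n >= 1: |a_m - a_n| = sum_{k=n+1}^m (1/3)^k < sum_{k=n+1}^infinity (1/3)^k = (1/3)^(n+1) / (1 - 1/3) = (1/3)^n * (1/3) * (3/2) = (1/3)^n * 1/2.
So g(n) = (1/3)^n / 2. Since g(n) -> 0, (a_n) is Cauchy.
Now solve g(N) < 1/250: (1/3)^N / 2 < 1/250 <=> 3^N > 1 / (2 * 1/250) = 125.
Check powers of 3: 3^4 = 81 <= 125, 3^5 = 243 > 125.
So the smallest such N is 5. Check: g(5) = 1/(2 * 243) = 1/486 < 1/250.

5


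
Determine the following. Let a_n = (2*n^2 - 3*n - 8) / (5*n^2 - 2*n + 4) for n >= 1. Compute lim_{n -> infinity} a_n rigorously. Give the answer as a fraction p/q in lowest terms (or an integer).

Divide numerator and denominator by n^2, the highest power:
numerator / n^2 = 2 - 3/n - 8/n^2
denominator / n^2 = 5 - 2/n + 4/n^2
As n -> infinity, all terms of the form c/n^k (k >= 1) tend to 0.
So numerator / n^2 -> 2 and denominator / n^2 -> 5.
Therefore lim a_n = 2/5.

2/5


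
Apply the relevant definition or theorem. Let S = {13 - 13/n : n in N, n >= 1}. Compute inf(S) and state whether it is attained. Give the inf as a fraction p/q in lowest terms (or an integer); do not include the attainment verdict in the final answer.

Analysis:
- Values: 0, 13/2, 26/3, 39/4, ... strictly increasing.
- Minimum is 0 (n=1); inf = 0 (attained).
- 13 - 13/n -> 13 from below; sup = 13, not attained.
Conclusion: inf(S) = 0, attained in S.

0


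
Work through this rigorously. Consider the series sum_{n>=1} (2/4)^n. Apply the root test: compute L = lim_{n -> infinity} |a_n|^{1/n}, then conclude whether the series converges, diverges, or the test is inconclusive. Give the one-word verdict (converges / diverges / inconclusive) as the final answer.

Let a_n denote the general term. Form |a_n|^(1/n) and simplify:
|a_n|^(1/n) = 1/2
Take the limit as n -> infinity: L = 1/2.
Since L = 1/2 < 1, the root test implies convergence.

converges


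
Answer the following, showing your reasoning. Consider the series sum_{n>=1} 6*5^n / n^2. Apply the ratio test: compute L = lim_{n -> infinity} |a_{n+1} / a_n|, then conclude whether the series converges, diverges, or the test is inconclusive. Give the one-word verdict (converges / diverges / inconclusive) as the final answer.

Let a_n denote the general term. Form the ratio a_{n+1}/a_n and simplify:
a_{n+1}/a_n = 5*n^2/(n + 1)^2
Take the limit as n -> infinity: L = 5.
Since L = 5 > 1 (or L = infinity), the ratio test implies the series diverges.

diverges


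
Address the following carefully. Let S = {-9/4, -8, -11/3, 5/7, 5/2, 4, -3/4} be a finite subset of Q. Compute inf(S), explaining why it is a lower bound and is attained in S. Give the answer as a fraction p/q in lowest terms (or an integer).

S is finite, so inf(S) = min(S).
Sorted increasing:
-8, -11/3, -9/4, -3/4, 5/7, 5/2, 4
The extremum is -8.
For every x in S, x >= -8. And -8 is in S, so it is attained.
Therefore inf(S) = -8.

-8


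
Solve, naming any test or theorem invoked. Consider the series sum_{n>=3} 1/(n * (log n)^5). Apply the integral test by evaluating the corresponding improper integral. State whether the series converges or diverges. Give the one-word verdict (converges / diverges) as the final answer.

Let f(x) = 1/(x*log(x)^5). Then f is positive, continuous, and decreasing on [3, infinity), so the integral test applies.
Compute the improper integral int_{3}^infinity f(x) dx:
  antiderivative F(x) = -1/(4*log(x)^4).
  F(x) -> 0 as x -> infinity.  int = 0 - F(3) = 1/(4*log(3)^4) < infinity. By the integral test, the series converges.

converges


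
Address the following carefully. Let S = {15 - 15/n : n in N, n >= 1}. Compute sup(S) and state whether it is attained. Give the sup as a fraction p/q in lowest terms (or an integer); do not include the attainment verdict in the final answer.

Analysis:
- Values: 0, 15/2, 10, 45/4, ... strictly increasing.
- Minimum is 0 (n=1); inf = 0 (attained).
- 15 - 15/n -> 15 from below; sup = 15, not attained.
Conclusion: sup(S) = 15, not attained in S.

15


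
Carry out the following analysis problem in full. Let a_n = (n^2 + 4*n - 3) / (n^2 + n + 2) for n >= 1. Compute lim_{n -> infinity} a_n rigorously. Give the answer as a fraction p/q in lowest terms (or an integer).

Divide numerator and denominator by n^2, the highest power:
numerator / n^2 = 1 + 4/n - 3/n^2
denominator / n^2 = 1 + 1/n + 2/n^2
As n -> infinity, all terms of the form c/n^k (k >= 1) tend to 0.
So numerator / n^2 -> 1 and denominator / n^2 -> 1.
Therefore lim a_n = 1.

1


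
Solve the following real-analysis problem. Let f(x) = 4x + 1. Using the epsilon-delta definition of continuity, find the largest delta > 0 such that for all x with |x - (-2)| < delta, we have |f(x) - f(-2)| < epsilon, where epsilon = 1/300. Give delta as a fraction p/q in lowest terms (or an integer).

We compute f(-2) = 4*(-2) + 1 = -7.
|f(x) - f(-2)| = |4x + 1 - (-7)| = |4(x - (-2))| = 4|x - (-2)|.
We need 4|x - (-2)| < 1/300, i.e. |x - (-2)| < 1/300 / 4 = 1/1200.
So any delta <= 1/1200 works. Conversely, if delta > 1/1200, then x = -2 + 1/1200 satisfies |x - (-2)| = 1/1200 < delta but |f(x) - f(-2)| = 4 * 1/1200 = 1/300, which is not < 1/300; so no larger delta works.
Hence the largest such delta is 1/1200.

1/1200


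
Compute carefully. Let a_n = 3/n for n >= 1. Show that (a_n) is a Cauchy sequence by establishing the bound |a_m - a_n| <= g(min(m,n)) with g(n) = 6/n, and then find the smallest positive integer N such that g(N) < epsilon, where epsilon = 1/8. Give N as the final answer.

For any m, n >= 1, by the triangle inequality:
|a_m - a_n| = |3/m - 3/n| <= 3*1/m + 3*1/n <= 6/min(m,n).
So g(n) = 6/n bounds the Cauchy difference. Since g(n) -> 0, (a_n) is Cauchy.
Now solve g(N) < 1/8: 6/N < 1/8 <=> N > 6 / (1/8) = 48.
The smallest integer strictly greater than 48 is N = 49.
Check: g(49) = 6/49 = 6/49 < 1/8; g(48) = 1/8 >= 1/8. So N = 49.

49


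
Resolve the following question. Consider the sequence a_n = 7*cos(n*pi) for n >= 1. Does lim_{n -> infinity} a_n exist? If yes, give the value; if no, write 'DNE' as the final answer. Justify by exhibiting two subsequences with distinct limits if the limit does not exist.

Examine the behaviour of a_n along subsequences.
cos(n*pi) = (-1)^n, so a_n = 7*(-1)^n. a_{2k} = 7 -> 7. a_{2k+1} = -7 -> -7.
Since these two subsequential limits are 7 and -7, distinct, the full sequence cannot converge (a convergent sequence has all subsequences tending to the same limit). So lim a_n does not exist.

DNE


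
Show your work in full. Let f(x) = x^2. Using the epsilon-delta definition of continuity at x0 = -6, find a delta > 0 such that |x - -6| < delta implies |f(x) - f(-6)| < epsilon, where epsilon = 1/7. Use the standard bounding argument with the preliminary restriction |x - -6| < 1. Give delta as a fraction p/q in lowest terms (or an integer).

Factor: |x^2 - (-6)^2| = |x - -6| * |x + -6|.
Impose |x - -6| < 1 first. Then |x + -6| = |(x - -6) + 2*(-6)| <= |x - -6| + 2*|-6| < 1 + 12 = 13.
So |x^2 - (-6)^2| < delta * 13.
We need delta * 13 <= 1/7, i.e. delta <= 1/7/13 = 1/91.
Since 1/91 < 1, this is tighter than 1; take delta = 1/91.
So delta = 1/91 works.

1/91


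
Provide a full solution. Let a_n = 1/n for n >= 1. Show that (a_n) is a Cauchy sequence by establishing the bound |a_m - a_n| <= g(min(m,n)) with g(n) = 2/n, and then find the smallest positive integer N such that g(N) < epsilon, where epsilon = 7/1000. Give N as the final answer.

For any m, n >= 1, by the triangle inequality:
|a_m - a_n| = |1/m - 1/n| <= 1/m + 1/n <= 2/min(m,n).
So g(n) = 2/n bounds the Cauchy difference. Since g(n) -> 0, (a_n) is Cauchy.
Now solve g(N) < 7/1000: 2/N < 7/1000 <=> N > 2 / (7/1000) = 2000/7.
The smallest integer strictly greater than 2000/7 is N = 286.
Check: g(286) = 2/286 = 1/143 < 7/1000; g(285) = 2/285 >= 7/1000. So N = 286.

286


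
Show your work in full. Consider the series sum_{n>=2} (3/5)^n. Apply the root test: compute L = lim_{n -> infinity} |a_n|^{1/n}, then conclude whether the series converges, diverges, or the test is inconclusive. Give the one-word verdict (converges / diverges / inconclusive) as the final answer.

Let a_n denote the general term. Form |a_n|^(1/n) and simplify:
|a_n|^(1/n) = 3/5
Take the limit as n -> infinity: L = 3/5.
Since L = 3/5 < 1, the root test implies convergence.

converges


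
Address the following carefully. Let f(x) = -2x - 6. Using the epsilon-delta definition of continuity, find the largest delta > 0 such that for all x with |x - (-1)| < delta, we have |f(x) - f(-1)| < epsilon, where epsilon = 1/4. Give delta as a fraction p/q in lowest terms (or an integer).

We compute f(-1) = -2*(-1) - 6 = -4.
|f(x) - f(-1)| = |-2x - 6 - (-4)| = |-2(x - (-1))| = 2|x - (-1)|.
We need 2|x - (-1)| < 1/4, i.e. |x - (-1)| < 1/4 / 2 = 1/8.
So any delta <= 1/8 works. Conversely, if delta > 1/8, then x = -1 + 1/8 satisfies |x - (-1)| = 1/8 < delta but |f(x) - f(-1)| = 2 * 1/8 = 1/4, which is not < 1/4; so no larger delta works.
Hence the largest such delta is 1/8.

1/8


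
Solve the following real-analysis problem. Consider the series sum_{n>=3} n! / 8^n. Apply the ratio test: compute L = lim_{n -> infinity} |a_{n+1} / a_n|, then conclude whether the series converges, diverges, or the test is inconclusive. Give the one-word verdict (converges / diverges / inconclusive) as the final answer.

Let a_n denote the general term. Form the ratio a_{n+1}/a_n and simplify:
a_{n+1}/a_n = n/8 + 1/8
Take the limit as n -> infinity: L = infinity.
Since L = infinity > 1 (or L = infinity), the ratio test implies the series diverges.

diverges


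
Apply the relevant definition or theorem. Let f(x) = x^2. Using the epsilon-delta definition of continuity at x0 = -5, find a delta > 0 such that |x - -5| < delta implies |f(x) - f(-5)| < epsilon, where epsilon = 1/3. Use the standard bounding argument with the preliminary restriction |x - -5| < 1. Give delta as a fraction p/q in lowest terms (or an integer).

Factor: |x^2 - (-5)^2| = |x - -5| * |x + -5|.
Impose |x - -5| < 1 first. Then |x + -5| = |(x - -5) + 2*(-5)| <= |x - -5| + 2*|-5| < 1 + 10 = 11.
So |x^2 - (-5)^2| < delta * 11.
We need delta * 11 <= 1/3, i.e. delta <= 1/3/11 = 1/33.
Since 1/33 < 1, this is tighter than 1; take delta = 1/33.
So delta = 1/33 works.

1/33


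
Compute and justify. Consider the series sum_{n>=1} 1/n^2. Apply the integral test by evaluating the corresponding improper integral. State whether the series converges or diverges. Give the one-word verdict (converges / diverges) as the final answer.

Let f(x) = x^(-2). Then f is positive, continuous, and decreasing on [1, infinity), so the integral test applies.
Compute the improper integral int_{1}^infinity f(x) dx:
  antiderivative F(x) = -1/x.
  As x -> infinity, F(x) -> 0 (since p = 2 > 1).
  So int = F(infinity) - F(1) = 0 - (-1) = 1.
  Finite, so by the integral test, the series converges.

converges


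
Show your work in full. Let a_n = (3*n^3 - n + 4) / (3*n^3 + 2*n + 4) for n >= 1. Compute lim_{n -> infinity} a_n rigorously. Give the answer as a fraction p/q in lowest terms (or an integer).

Divide numerator and denominator by n^3, the highest power:
numerator / n^3 = 3 - 1/n^2 + 4/n^3
denominator / n^3 = 3 + 2/n^2 + 4/n^3
As n -> infinity, all terms of the form c/n^k (k >= 1) tend to 0.
So numerator / n^3 -> 3 and denominator / n^3 -> 3.
Therefore lim a_n = 1.

1


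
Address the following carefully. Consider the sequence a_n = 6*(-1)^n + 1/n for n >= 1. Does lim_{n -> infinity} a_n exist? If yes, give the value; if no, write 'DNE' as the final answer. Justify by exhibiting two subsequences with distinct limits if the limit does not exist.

Examine the behaviour of a_n along subsequences.
a_{2k} = 6 + 1/(2k) -> 6. a_{2k+1} = -6 + 1/(2k+1) -> -6.
Since these two subsequential limits are 6 and -6, distinct, the full sequence cannot converge (a convergent sequence has all subsequences tending to the same limit). So lim a_n does not exist.

DNE


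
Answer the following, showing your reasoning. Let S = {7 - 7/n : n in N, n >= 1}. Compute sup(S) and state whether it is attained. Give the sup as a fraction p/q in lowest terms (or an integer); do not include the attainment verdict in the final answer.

Analysis:
- Values: 0, 7/2, 14/3, 21/4, ... strictly increasing.
- Minimum is 0 (n=1); inf = 0 (attained).
- 7 - 7/n -> 7 from below; sup = 7, not attained.
Conclusion: sup(S) = 7, not attained in S.

7


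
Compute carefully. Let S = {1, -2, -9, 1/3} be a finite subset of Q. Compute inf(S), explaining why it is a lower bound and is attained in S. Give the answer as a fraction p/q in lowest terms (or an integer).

S is finite, so inf(S) = min(S).
Sorted increasing:
-9, -2, 1/3, 1
The extremum is -9.
For every x in S, x >= -9. And -9 is in S, so it is attained.
Therefore inf(S) = -9.

-9


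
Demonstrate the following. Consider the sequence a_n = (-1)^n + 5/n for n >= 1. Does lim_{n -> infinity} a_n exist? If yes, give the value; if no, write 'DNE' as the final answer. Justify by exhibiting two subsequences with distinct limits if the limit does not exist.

Examine the behaviour of a_n along subsequences.
a_{2k} = 1 + 5/(2k) -> 1. a_{2k+1} = -1 + 5/(2k+1) -> -1.
Since these two subsequential limits are 1 and -1, distinct, the full sequence cannot converge (a convergent sequence has all subsequences tending to the same limit). So lim a_n does not exist.

DNE


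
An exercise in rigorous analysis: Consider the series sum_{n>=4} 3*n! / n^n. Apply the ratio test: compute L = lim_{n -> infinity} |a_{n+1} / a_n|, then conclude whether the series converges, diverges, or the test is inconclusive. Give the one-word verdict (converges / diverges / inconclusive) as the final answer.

Let a_n denote the general term. Form the ratio a_{n+1}/a_n and simplify:
a_{n+1}/a_n = (n/(n + 1))^n
Take the limit as n -> infinity: L = exp(-1).
Since L = exp(-1) < 1, the ratio test implies the series converges.

converges


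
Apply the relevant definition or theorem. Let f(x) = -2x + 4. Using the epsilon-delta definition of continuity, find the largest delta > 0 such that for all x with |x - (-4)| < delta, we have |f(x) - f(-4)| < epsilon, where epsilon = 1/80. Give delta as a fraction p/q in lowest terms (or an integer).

We compute f(-4) = -2*(-4) + 4 = 12.
|f(x) - f(-4)| = |-2x + 4 - (12)| = |-2(x - (-4))| = 2|x - (-4)|.
We need 2|x - (-4)| < 1/80, i.e. |x - (-4)| < 1/80 / 2 = 1/160.
So any delta <= 1/160 works. Conversely, if delta > 1/160, then x = -4 + 1/160 satisfies |x - (-4)| = 1/160 < delta but |f(x) - f(-4)| = 2 * 1/160 = 1/80, which is not < 1/80; so no larger delta works.
Hence the largest such delta is 1/160.

1/160


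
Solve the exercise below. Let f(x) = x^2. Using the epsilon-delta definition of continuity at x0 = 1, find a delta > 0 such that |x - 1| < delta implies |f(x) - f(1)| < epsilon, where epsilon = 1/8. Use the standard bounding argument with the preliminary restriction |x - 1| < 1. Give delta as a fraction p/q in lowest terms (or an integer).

Factor: |x^2 - (1)^2| = |x - 1| * |x + 1|.
Impose |x - 1| < 1 first. Then |x + 1| = |(x - 1) + 2*(1)| <= |x - 1| + 2*|1| < 1 + 2 = 3.
So |x^2 - (1)^2| < delta * 3.
We need delta * 3 <= 1/8, i.e. delta <= 1/8/3 = 1/24.
Since 1/24 < 1, this is tighter than 1; take delta = 1/24.
So delta = 1/24 works.

1/24


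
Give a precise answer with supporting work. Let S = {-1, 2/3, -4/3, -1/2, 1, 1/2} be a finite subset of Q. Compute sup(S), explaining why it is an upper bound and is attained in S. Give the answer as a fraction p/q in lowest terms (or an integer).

S is finite, so sup(S) = max(S).
Sorted decreasing:
1, 2/3, 1/2, -1/2, -1, -4/3
The extremum is 1.
For every x in S, x <= 1. And 1 is in S, so it is attained.
Therefore sup(S) = 1.

1


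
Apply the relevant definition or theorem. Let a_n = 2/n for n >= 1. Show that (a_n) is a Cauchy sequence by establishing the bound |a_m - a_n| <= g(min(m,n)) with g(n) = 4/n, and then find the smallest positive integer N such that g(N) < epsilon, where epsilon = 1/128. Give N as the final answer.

For any m, n >= 1, by the triangle inequality:
|a_m - a_n| = |2/m - 2/n| <= 2*1/m + 2*1/n <= 4/min(m,n).
So g(n) = 4/n bounds the Cauchy difference. Since g(n) -> 0, (a_n) is Cauchy.
Now solve g(N) < 1/128: 4/N < 1/128 <=> N > 4 / (1/128) = 512.
The smallest integer strictly greater than 512 is N = 513.
Check: g(513) = 4/513 = 4/513 < 1/128; g(512) = 1/128 >= 1/128. So N = 513.

513


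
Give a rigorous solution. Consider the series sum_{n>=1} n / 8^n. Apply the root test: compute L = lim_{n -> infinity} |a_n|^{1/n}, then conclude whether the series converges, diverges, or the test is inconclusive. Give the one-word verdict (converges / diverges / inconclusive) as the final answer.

Let a_n denote the general term. Form |a_n|^(1/n) and simplify:
|a_n|^(1/n) = n^(1/n)/8
Take the limit as n -> infinity: L = 1/8.
Since L = 1/8 < 1, the root test implies convergence.

converges


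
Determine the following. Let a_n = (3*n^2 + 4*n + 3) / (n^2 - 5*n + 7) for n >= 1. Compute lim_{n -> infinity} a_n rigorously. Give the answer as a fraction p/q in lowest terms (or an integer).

Divide numerator and denominator by n^2, the highest power:
numerator / n^2 = 3 + 4/n + 3/n^2
denominator / n^2 = 1 - 5/n + 7/n^2
As n -> infinity, all terms of the form c/n^k (k >= 1) tend to 0.
So numerator / n^2 -> 3 and denominator / n^2 -> 1.
Therefore lim a_n = 3.

3


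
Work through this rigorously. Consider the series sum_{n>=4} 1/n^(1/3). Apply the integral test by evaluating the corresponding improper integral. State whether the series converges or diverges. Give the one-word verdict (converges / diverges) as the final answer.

Let f(x) = x^(-1/3). Then f is positive, continuous, and decreasing on [4, infinity), so the integral test applies.
Compute the improper integral int_{4}^infinity f(x) dx:
  antiderivative F(x) = 3*x^(2/3)/2.
  As x -> infinity, F(x) -> infinity (since p = 1/3 < 1).
  So the integral diverges. By the integral test, the series diverges.

diverges


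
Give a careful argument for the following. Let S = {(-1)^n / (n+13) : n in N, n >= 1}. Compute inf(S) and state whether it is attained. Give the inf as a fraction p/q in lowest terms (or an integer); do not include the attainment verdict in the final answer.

Analysis:
- Values: -1/14, 1/15, -1/16, 1/17, -1/18, ...
- Positive terms (even n): 1/(2+13), 1/(4+13), ... decreasing -> max = 1/15 (n=2).
- Negative terms (odd n): -1/(1+13), -1/(3+13), ... increasing -> min = -1/14 (n=1).
- So sup = 1/15 (attained at n=2); inf = -1/14 (attained at n=1).
Conclusion: inf(S) = -1/14, attained in S.

-1/14


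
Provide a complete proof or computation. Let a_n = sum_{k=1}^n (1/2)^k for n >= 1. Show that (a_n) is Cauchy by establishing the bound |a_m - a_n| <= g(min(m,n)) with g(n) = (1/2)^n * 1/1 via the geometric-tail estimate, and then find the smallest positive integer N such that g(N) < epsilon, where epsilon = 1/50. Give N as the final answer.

For m > n >= 1: |a_m - a_n| = sum_{k=n+1}^m (1/2)^k < sum_{k=n+1}^infinity (1/2)^k = (1/2)^(n+1) / (1 - 1/2) = (1/2)^n * (1/2) * (2/1) = (1/2)^n * 1/1.
So g(n) = (1/2)^n / 1. Since g(n) -> 0, (a_n) is Cauchy.
Now solve g(N) < 1/50: (1/2)^N / 1 < 1/50 <=> 2^N > 1 / (1 * 1/50) = 50.
Check powers of 2: 2^5 = 32 <= 50, 2^6 = 64 > 50.
So the smallest such N is 6. Check: g(6) = 1/(1 * 64) = 1/64 < 1/50.

6


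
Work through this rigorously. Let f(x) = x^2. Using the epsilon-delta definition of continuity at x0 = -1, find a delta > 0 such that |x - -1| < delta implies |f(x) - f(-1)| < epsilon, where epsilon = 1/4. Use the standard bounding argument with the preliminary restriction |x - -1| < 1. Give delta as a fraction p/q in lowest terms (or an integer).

Factor: |x^2 - (-1)^2| = |x - -1| * |x + -1|.
Impose |x - -1| < 1 first. Then |x + -1| = |(x - -1) + 2*(-1)| <= |x - -1| + 2*|-1| < 1 + 2 = 3.
So |x^2 - (-1)^2| < delta * 3.
We need delta * 3 <= 1/4, i.e. delta <= 1/4/3 = 1/12.
Since 1/12 < 1, this is tighter than 1; take delta = 1/12.
So delta = 1/12 works.

1/12


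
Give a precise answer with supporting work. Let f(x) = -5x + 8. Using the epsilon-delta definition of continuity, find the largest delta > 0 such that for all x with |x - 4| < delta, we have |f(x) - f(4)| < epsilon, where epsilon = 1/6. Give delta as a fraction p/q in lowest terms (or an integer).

We compute f(4) = -5*(4) + 8 = -12.
|f(x) - f(4)| = |-5x + 8 - (-12)| = |-5(x - 4)| = 5|x - 4|.
We need 5|x - 4| < 1/6, i.e. |x - 4| < 1/6 / 5 = 1/30.
So any delta <= 1/30 works. Conversely, if delta > 1/30, then x = 4 + 1/30 satisfies |x - 4| = 1/30 < delta but |f(x) - f(4)| = 5 * 1/30 = 1/6, which is not < 1/6; so no larger delta works.
Hence the largest such delta is 1/30.

1/30


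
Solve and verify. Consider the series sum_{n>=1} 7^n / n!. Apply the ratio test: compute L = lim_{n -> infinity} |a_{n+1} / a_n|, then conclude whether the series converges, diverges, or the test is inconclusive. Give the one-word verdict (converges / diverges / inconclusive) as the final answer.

Let a_n denote the general term. Form the ratio a_{n+1}/a_n and simplify:
a_{n+1}/a_n = 7/(n + 1)
Take the limit as n -> infinity: L = 0.
Since L = 0 < 1, the ratio test implies the series converges.

converges


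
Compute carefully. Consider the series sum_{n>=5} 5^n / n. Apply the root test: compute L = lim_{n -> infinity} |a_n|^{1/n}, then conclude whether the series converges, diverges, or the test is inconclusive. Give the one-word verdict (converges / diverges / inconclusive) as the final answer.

Let a_n denote the general term. Form |a_n|^(1/n) and simplify:
|a_n|^(1/n) = 5/n^(1/n)
Take the limit as n -> infinity: L = 5.
Since L = 5 > 1, the root test implies divergence.

diverges


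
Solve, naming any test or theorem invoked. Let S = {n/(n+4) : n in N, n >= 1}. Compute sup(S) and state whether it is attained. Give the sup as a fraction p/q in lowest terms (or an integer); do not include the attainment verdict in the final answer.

Analysis:
- Values: 1/5, 1/3, 3/7, 1/2, ... strictly increasing.
- Minimum is 1/5 (n=1); inf = 1/5 (attained).
- n/(n+4) = 1 - 4/(n+4) -> 1 from below as n -> infinity, and never equals 1.
- So sup = 1 (not attained).
Conclusion: sup(S) = 1, not attained in S.

1


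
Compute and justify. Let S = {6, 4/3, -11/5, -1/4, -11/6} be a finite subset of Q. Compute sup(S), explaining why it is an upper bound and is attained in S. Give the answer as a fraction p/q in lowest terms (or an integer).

S is finite, so sup(S) = max(S).
Sorted decreasing:
6, 4/3, -1/4, -11/6, -11/5
The extremum is 6.
For every x in S, x <= 6. And 6 is in S, so it is attained.
Therefore sup(S) = 6.

6


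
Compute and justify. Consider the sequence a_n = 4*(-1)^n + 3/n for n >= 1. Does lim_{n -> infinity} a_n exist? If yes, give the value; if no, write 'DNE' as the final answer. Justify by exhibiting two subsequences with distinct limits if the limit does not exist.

Examine the behaviour of a_n along subsequences.
a_{2k} = 4 + 3/(2k) -> 4. a_{2k+1} = -4 + 3/(2k+1) -> -4.
Since these two subsequential limits are 4 and -4, distinct, the full sequence cannot converge (a convergent sequence has all subsequences tending to the same limit). So lim a_n does not exist.

DNE


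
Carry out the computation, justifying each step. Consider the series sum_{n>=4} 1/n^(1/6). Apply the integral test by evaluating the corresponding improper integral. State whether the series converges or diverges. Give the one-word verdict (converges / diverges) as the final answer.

Let f(x) = x^(-1/6). Then f is positive, continuous, and decreasing on [4, infinity), so the integral test applies.
Compute the improper integral int_{4}^infinity f(x) dx:
  antiderivative F(x) = 6*x^(5/6)/5.
  As x -> infinity, F(x) -> infinity (since p = 1/6 < 1).
  So the integral diverges. By the integral test, the series diverges.

diverges


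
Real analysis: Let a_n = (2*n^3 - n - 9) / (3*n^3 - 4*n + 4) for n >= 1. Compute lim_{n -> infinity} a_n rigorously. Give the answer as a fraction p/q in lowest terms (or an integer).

Divide numerator and denominator by n^3, the highest power:
numerator / n^3 = 2 - 1/n^2 - 9/n^3
denominator / n^3 = 3 - 4/n^2 + 4/n^3
As n -> infinity, all terms of the form c/n^k (k >= 1) tend to 0.
So numerator / n^3 -> 2 and denominator / n^3 -> 3.
Therefore lim a_n = 2/3.

2/3


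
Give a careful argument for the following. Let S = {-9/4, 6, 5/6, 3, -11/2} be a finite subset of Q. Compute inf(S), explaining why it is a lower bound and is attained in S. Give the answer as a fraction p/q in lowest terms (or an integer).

S is finite, so inf(S) = min(S).
Sorted increasing:
-11/2, -9/4, 5/6, 3, 6
The extremum is -11/2.
For every x in S, x >= -11/2. And -11/2 is in S, so it is attained.
Therefore inf(S) = -11/2.

-11/2


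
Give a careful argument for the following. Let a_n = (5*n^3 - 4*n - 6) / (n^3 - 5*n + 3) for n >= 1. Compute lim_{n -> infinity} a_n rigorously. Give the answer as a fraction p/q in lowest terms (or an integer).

Divide numerator and denominator by n^3, the highest power:
numerator / n^3 = 5 - 4/n^2 - 6/n^3
denominator / n^3 = 1 - 5/n^2 + 3/n^3
As n -> infinity, all terms of the form c/n^k (k >= 1) tend to 0.
So numerator / n^3 -> 5 and denominator / n^3 -> 1.
Therefore lim a_n = 5.

5


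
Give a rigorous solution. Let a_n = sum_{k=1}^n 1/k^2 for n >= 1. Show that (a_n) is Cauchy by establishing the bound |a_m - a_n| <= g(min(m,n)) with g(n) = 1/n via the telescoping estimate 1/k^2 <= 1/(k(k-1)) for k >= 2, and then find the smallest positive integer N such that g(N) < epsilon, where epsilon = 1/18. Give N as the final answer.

For m > n >= 1: |a_m - a_n| = sum_{k=n+1}^m 1/k^2.
Use 1/k^2 <= 1/(k(k-1)) = 1/(k-1) - 1/k for k >= 2:
sum_{k=n+1}^m 1/k^2 <= sum_{k=n+1}^m (1/(k-1) - 1/k) = 1/n - 1/m <= 1/n.
By symmetry the same bound holds with n,m swapped, so |a_m - a_n| <= 1/min(m,n) = g(min(m,n)). Since g(n) -> 0, (a_n) is Cauchy.
Now solve g(N) < 1/18: 1/N < 1/18 <=> N > 1/(1/18) = 18.
The smallest integer strictly greater than 18 is N = 19.
Check: g(19) = 1/19 < 1/18; g(18) = 1/18 >= 1/18. So N = 19.

19


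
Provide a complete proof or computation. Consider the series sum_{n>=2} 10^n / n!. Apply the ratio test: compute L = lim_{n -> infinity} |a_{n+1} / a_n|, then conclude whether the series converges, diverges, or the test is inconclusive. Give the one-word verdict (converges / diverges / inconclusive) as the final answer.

Let a_n denote the general term. Form the ratio a_{n+1}/a_n and simplify:
a_{n+1}/a_n = 10/(n + 1)
Take the limit as n -> infinity: L = 0.
Since L = 0 < 1, the ratio test implies the series converges.

converges


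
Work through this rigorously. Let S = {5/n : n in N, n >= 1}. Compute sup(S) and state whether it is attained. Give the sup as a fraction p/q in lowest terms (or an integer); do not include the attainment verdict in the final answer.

Analysis:
- Values: 5, 5/2, 5/3, 5/4, ... strictly decreasing.
- The maximum is 5 (n=1); sup = 5 (attained).
- The set is bounded below by 0; 5/n -> 0 so 0 is the greatest lower bound.
- 0 is not in the set, so inf = 0 is not attained.
Conclusion: sup(S) = 5, attained in S.

5


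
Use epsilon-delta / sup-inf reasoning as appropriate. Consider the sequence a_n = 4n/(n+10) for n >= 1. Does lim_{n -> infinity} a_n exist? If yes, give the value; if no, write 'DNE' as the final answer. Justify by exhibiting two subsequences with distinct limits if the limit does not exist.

Examine the behaviour of a_n along subsequences.
Even-n subsequence a_{2k} = 4(2k)/(2k+10) -> 4. Odd-n subsequence a_{2k+1} = 4(2k+1)/(2k+11) -> 4. Both tend to 4, which suggests the limit is 4; verify directly.
|a_n - 4| = |4n - 4(n+10)| / (n+10) = 40/(n+10) < 40/n for every n >= 1.
Given epsilon > 0, choose a positive integer N > 40/epsilon. Then for all n >= N, |a_n - 4| < 40/n <= 40/N < epsilon.
So by the definition of the limit, lim a_n exists and equals 4.

4


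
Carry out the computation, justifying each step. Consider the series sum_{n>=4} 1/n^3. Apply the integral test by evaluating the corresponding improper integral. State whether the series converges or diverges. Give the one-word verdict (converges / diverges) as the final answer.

Let f(x) = x^(-3). Then f is positive, continuous, and decreasing on [4, infinity), so the integral test applies.
Compute the improper integral int_{4}^infinity f(x) dx:
  antiderivative F(x) = -1/(2*x^2).
  As x -> infinity, F(x) -> 0 (since p = 3 > 1).
  So int = F(infinity) - F(4) = 0 - (-1/32) = 1/32.
  Finite, so by the integral test, the series converges.

converges


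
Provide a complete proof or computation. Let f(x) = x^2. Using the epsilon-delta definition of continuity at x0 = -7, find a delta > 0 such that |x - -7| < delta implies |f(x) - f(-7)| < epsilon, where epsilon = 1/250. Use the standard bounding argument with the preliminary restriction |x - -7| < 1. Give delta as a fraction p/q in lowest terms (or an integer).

Factor: |x^2 - (-7)^2| = |x - -7| * |x + -7|.
Impose |x - -7| < 1 first. Then |x + -7| = |(x - -7) + 2*(-7)| <= |x - -7| + 2*|-7| < 1 + 14 = 15.
So |x^2 - (-7)^2| < delta * 15.
We need delta * 15 <= 1/250, i.e. delta <= 1/250/15 = 1/3750.
Since 1/3750 < 1, this is tighter than 1; take delta = 1/3750.
So delta = 1/3750 works.

1/3750


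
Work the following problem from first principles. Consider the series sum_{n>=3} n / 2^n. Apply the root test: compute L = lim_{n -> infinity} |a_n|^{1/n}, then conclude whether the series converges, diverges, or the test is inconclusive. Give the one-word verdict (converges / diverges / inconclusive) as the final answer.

Let a_n denote the general term. Form |a_n|^(1/n) and simplify:
|a_n|^(1/n) = n^(1/n)/2
Take the limit as n -> infinity: L = 1/2.
Since L = 1/2 < 1, the root test implies convergence.

converges


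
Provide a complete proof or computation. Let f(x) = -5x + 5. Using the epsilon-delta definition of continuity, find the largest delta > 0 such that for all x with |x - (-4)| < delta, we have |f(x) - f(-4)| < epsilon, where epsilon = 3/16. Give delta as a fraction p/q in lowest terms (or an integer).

We compute f(-4) = -5*(-4) + 5 = 25.
|f(x) - f(-4)| = |-5x + 5 - (25)| = |-5(x - (-4))| = 5|x - (-4)|.
We need 5|x - (-4)| < 3/16, i.e. |x - (-4)| < 3/16 / 5 = 3/80.
So any delta <= 3/80 works. Conversely, if delta > 3/80, then x = -4 + 3/80 satisfies |x - (-4)| = 3/80 < delta but |f(x) - f(-4)| = 5 * 3/80 = 3/16, which is not < 3/16; so no larger delta works.
Hence the largest such delta is 3/80.

3/80


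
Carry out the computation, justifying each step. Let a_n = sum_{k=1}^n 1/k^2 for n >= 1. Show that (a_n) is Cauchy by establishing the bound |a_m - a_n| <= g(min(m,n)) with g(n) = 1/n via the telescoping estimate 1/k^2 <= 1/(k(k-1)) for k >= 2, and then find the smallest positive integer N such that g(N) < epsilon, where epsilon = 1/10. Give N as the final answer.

For m > n >= 1: |a_m - a_n| = sum_{k=n+1}^m 1/k^2.
Use 1/k^2 <= 1/(k(k-1)) = 1/(k-1) - 1/k for k >= 2:
sum_{k=n+1}^m 1/k^2 <= sum_{k=n+1}^m (1/(k-1) - 1/k) = 1/n - 1/m <= 1/n.
By symmetry the same bound holds with n,m swapped, so |a_m - a_n| <= 1/min(m,n) = g(min(m,n)). Since g(n) -> 0, (a_n) is Cauchy.
Now solve g(N) < 1/10: 1/N < 1/10 <=> N > 1/(1/10) = 10.
The smallest integer strictly greater than 10 is N = 11.
Check: g(11) = 1/11 < 1/10; g(10) = 1/10 >= 1/10. So N = 11.

11


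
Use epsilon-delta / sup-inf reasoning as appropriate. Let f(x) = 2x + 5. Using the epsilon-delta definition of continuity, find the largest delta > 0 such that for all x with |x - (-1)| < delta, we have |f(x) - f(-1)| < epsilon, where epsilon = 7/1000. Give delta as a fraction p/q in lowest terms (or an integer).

We compute f(-1) = 2*(-1) + 5 = 3.
|f(x) - f(-1)| = |2x + 5 - (3)| = |2(x - (-1))| = 2|x - (-1)|.
We need 2|x - (-1)| < 7/1000, i.e. |x - (-1)| < 7/1000 / 2 = 7/2000.
So any delta <= 7/2000 works. Conversely, if delta > 7/2000, then x = -1 + 7/2000 satisfies |x - (-1)| = 7/2000 < delta but |f(x) - f(-1)| = 2 * 7/2000 = 7/1000, which is not < 7/1000; so no larger delta works.
Hence the largest such delta is 7/2000.

7/2000


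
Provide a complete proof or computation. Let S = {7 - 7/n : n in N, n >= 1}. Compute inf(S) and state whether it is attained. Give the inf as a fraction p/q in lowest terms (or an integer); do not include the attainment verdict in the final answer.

Analysis:
- Values: 0, 7/2, 14/3, 21/4, ... strictly increasing.
- Minimum is 0 (n=1); inf = 0 (attained).
- 7 - 7/n -> 7 from below; sup = 7, not attained.
Conclusion: inf(S) = 0, attained in S.

0


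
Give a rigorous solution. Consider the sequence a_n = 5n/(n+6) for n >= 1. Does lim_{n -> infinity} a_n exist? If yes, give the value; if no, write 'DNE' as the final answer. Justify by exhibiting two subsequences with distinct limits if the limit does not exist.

Examine the behaviour of a_n along subsequences.
Even-n subsequence a_{2k} = 5(2k)/(2k+6) -> 5. Odd-n subsequence a_{2k+1} = 5(2k+1)/(2k+7) -> 5. Both tend to 5, which suggests the limit is 5; verify directly.
|a_n - 5| = |5n - 5(n+6)| / (n+6) = 30/(n+6) < 30/n for every n >= 1.
Given epsilon > 0, choose a positive integer N > 30/epsilon. Then for all n >= N, |a_n - 5| < 30/n <= 30/N < epsilon.
So by the definition of the limit, lim a_n exists and equals 5.

5


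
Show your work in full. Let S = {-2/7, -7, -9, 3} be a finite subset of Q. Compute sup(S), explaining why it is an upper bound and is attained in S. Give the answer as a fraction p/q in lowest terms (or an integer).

S is finite, so sup(S) = max(S).
Sorted decreasing:
3, -2/7, -7, -9
The extremum is 3.
For every x in S, x <= 3. And 3 is in S, so it is attained.
Therefore sup(S) = 3.

3


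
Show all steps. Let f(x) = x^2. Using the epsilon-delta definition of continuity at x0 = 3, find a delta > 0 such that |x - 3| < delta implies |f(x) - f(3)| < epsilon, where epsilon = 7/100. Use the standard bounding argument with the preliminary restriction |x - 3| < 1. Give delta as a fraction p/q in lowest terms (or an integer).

Factor: |x^2 - (3)^2| = |x - 3| * |x + 3|.
Impose |x - 3| < 1 first. Then |x + 3| = |(x - 3) + 2*(3)| <= |x - 3| + 2*|3| < 1 + 6 = 7.
So |x^2 - (3)^2| < delta * 7.
We need delta * 7 <= 7/100, i.e. delta <= 7/100/7 = 1/100.
Since 1/100 < 1, this is tighter than 1; take delta = 1/100.
So delta = 1/100 works.

1/100


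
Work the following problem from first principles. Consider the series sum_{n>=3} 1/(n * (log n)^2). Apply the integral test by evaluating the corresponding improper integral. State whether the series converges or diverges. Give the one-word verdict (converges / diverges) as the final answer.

Let f(x) = 1/(x*log(x)^2). Then f is positive, continuous, and decreasing on [3, infinity), so the integral test applies.
Compute the improper integral int_{3}^infinity f(x) dx:
  antiderivative F(x) = -1/log(x).
  F(x) -> 0 as x -> infinity.  int = 0 - F(3) = 1/log(3) < infinity. By the integral test, the series converges.

converges


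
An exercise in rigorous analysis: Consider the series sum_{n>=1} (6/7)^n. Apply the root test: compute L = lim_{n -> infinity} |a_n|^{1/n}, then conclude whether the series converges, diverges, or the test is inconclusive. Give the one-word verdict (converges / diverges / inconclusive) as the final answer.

Let a_n denote the general term. Form |a_n|^(1/n) and simplify:
|a_n|^(1/n) = 6/7
Take the limit as n -> infinity: L = 6/7.
Since L = 6/7 < 1, the root test implies convergence.

converges


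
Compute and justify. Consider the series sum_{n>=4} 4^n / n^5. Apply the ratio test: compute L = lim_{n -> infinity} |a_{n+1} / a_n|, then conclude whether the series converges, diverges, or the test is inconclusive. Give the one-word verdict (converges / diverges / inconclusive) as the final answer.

Let a_n denote the general term. Form the ratio a_{n+1}/a_n and simplify:
a_{n+1}/a_n = 4*n^5/(n + 1)^5
Take the limit as n -> infinity: L = 4.
Since L = 4 > 1 (or L = infinity), the ratio test implies the series diverges.

diverges


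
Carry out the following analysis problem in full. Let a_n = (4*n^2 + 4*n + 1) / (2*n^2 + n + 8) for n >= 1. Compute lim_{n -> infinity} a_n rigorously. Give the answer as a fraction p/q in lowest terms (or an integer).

Divide numerator and denominator by n^2, the highest power:
numerator / n^2 = 4 + 4/n + n^(-2)
denominator / n^2 = 2 + 1/n + 8/n^2
As n -> infinity, all terms of the form c/n^k (k >= 1) tend to 0.
So numerator / n^2 -> 4 and denominator / n^2 -> 2.
Therefore lim a_n = 2.

2
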